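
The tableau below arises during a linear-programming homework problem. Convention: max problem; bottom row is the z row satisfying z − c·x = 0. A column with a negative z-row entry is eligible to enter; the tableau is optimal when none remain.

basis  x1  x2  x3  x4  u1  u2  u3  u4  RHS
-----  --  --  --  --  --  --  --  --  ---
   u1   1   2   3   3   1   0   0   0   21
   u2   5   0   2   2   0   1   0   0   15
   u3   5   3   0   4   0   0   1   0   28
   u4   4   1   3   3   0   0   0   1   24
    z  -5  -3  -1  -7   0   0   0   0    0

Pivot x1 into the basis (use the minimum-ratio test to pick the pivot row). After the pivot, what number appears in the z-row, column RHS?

15

Ratio test on column x1 — row 1: 21/1 = 21; row 2: 15/5 = 3; row 3: 28/5 = 28/5; row 4: 24/4 = 6. Minimum is 3 at row 2 (u2 leaves); pivot element 5.
Divide row 2 by 5; eliminate column x1 from the other rows.
z-row update in column RHS: 0 − (-5)·3 = 15.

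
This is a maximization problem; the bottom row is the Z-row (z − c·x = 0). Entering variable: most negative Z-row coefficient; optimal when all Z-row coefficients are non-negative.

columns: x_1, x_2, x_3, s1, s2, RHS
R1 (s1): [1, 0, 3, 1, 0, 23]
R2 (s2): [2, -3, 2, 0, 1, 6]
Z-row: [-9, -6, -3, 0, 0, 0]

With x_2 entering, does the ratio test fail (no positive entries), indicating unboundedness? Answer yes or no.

Every constraint-row entry in column x_2 is ≤ 0, so increasing x_2 is unbounded.

yes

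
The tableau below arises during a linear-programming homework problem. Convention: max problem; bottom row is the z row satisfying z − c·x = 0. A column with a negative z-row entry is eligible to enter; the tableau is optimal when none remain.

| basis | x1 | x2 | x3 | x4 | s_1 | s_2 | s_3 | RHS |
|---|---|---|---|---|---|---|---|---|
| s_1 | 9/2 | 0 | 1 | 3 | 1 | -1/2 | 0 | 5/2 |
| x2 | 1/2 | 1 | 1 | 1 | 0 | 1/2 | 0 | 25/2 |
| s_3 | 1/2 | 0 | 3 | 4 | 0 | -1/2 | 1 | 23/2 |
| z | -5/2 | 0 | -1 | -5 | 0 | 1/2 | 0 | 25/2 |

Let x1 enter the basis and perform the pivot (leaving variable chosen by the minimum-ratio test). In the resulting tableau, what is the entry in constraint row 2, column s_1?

-1/9

Ratio test on column x1 — row 1: (5/2)/(9/2) = 5/9; row 2: (25/2)/(1/2) = 25; row 3: (23/2)/(1/2) = 23. Minimum is 5/9 at row 1 (s_1 leaves); pivot element 9/2.
Divide row 1 by 9/2; eliminate column x1 from the other rows.
Row 2 update in column s_1: 0 − (1/2)·(2/9) = -1/9.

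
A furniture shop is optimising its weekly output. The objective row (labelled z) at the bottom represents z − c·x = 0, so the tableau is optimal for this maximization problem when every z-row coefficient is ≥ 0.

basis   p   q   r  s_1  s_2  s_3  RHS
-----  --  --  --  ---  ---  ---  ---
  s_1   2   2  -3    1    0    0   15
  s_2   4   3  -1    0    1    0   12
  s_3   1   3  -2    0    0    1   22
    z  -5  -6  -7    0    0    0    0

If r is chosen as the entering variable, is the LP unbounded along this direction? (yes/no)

yes

Every constraint-row entry in column r is ≤ 0, so increasing r is unbounded.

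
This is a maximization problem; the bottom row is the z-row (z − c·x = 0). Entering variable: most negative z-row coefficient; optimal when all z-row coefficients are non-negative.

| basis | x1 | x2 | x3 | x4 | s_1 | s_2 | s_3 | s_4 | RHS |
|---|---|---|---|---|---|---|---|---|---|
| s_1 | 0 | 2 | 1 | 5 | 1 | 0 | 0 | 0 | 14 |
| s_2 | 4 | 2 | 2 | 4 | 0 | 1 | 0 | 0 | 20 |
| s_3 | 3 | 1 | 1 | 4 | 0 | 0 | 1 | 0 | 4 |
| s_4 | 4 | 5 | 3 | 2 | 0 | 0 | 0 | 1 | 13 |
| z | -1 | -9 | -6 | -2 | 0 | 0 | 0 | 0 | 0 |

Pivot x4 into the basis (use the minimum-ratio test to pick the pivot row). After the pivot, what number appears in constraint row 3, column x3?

1/4

Ratio test on column x4 — row 1: 14/5 = 14/5; row 2: 20/4 = 5; row 3: 4/4 = 1; row 4: 13/2 = 13/2. Minimum is 1 at row 3 (s_3 leaves); pivot element 4.
Divide row 3 by 4; eliminate column x4 from the other rows.
In the new row 3, the x3 entry is the old entry divided by the pivot: 1/4 = 1/4.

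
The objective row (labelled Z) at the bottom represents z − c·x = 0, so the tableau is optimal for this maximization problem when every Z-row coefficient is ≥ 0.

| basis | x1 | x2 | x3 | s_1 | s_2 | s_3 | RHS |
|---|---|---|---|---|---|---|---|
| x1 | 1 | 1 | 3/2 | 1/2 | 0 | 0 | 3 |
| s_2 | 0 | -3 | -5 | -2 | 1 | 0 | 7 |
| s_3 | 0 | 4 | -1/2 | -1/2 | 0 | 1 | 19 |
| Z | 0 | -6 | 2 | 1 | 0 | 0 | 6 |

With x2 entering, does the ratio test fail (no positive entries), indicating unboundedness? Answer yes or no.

no

Column x2 has positive entries in row(s) 1, 3, so the ratio test bounds it — not unbounded.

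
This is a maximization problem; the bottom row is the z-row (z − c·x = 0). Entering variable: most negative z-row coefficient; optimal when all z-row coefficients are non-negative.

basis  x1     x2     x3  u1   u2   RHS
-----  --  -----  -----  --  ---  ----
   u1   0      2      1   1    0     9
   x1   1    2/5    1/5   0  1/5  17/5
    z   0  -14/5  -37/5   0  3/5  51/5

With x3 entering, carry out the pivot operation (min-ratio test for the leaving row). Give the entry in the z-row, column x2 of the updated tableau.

12

Ratio test on column x3 — row 1: 9/1 = 9; row 2: (17/5)/(1/5) = 17. Minimum is 9 at row 1 (u1 leaves); pivot element 1.
Divide row 1 by 1; eliminate column x3 from the other rows.
z-row update in column x2: -14/5 − (-37/5)·2 = 12.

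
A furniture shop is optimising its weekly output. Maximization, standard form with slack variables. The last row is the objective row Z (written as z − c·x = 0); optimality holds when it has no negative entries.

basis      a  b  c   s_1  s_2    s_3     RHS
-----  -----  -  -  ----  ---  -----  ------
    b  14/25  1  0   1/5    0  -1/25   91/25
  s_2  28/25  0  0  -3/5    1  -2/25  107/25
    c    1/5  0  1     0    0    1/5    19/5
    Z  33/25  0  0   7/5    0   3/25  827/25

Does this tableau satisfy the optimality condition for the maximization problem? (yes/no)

Every Z-row coefficient is ≥ 0, so the tableau is optimal.

yes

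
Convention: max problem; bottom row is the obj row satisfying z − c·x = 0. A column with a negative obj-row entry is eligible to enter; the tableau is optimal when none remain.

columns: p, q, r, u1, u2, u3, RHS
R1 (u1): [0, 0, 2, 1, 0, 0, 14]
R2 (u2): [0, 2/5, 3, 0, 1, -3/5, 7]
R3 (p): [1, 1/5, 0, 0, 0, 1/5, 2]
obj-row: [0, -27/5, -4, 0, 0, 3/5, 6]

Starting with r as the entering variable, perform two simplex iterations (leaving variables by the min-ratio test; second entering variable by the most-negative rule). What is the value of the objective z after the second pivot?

64

Ratio test on column r — row 1: 14/2 = 7; row 2: 7/3 = 7/3; row 3: entry 0 ≤ 0. Minimum is 7/3 at row 2 (u2 leaves); pivot element 3.
Pivot on row 2; the obj-row RHS becomes 6 − (-4)·(7/3) = 46/3.
Next entering variable (most negative obj-row entry -73/15): q.
Ratio test on column q — row 1: entry -4/15 ≤ 0; row 2: (7/3)/(2/15) = 35/2; row 3: 2/(1/5) = 10. Minimum is 10 at row 3 (p leaves); pivot element 1/5.
After the second pivot the obj-row RHS is 46/3 − (-73/15)·10 = 64.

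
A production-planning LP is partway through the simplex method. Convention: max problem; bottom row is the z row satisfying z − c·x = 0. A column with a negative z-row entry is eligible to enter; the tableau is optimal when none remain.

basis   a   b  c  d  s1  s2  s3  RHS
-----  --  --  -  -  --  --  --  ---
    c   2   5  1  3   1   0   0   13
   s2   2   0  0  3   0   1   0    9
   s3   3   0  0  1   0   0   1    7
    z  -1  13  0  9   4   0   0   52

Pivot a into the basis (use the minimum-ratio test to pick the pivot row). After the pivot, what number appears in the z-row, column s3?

1/3

Ratio test on column a — row 1: 13/2 = 13/2; row 2: 9/2 = 9/2; row 3: 7/3 = 7/3. Minimum is 7/3 at row 3 (s3 leaves); pivot element 3.
Divide row 3 by 3; eliminate column a from the other rows.
z-row update in column s3: 0 − (-1)·(1/3) = 1/3.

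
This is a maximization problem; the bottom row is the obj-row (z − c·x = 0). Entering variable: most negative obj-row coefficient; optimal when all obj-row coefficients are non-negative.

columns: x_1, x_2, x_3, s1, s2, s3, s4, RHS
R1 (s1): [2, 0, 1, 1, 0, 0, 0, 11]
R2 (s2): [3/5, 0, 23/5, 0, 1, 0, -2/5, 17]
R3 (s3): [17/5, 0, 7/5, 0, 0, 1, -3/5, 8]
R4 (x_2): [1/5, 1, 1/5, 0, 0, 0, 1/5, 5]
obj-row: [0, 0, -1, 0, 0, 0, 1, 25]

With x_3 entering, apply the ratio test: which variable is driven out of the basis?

Column x_3 entries and ratios — s1: 11/1 = 11; s2: 17/(23/5) = 85/23; s3: 8/(7/5) = 40/7; x_2: 5/(1/5) = 25.
Smallest ratio is 85/23 in the row of s2, so s2 leaves.

s2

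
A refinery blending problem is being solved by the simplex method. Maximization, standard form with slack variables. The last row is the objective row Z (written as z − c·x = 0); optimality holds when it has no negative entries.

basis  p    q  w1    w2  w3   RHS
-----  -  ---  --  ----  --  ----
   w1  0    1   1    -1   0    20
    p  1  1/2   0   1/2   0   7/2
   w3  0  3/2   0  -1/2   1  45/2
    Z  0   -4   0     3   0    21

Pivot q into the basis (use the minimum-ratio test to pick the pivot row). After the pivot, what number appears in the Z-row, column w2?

7

Ratio test on column q — row 1: 20/1 = 20; row 2: (7/2)/(1/2) = 7; row 3: (45/2)/(3/2) = 15. Minimum is 7 at row 2 (p leaves); pivot element 1/2.
Divide row 2 by 1/2; eliminate column q from the other rows.
Z-row update in column w2: 3 − (-4)·1 = 7.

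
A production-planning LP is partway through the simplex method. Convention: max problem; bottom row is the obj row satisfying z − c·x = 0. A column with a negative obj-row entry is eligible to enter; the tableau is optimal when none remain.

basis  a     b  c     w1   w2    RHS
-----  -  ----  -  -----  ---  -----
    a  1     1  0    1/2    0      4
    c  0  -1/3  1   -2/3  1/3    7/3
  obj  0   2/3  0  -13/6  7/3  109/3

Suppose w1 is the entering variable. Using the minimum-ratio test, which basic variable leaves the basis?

Column w1 entries and ratios — a: 4/(1/2) = 8; c: -2/3 ≤ 0, skip.
Smallest ratio is 8 in the row of a, so a leaves.

a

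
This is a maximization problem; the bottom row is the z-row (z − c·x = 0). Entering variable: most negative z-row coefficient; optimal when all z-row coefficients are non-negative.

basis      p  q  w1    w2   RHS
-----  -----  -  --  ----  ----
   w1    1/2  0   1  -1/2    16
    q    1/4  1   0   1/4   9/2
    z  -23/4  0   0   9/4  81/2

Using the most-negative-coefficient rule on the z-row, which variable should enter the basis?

Negative z-row entries: p: -23/4.
The most negative is -23/4 in column p, so p enters.

p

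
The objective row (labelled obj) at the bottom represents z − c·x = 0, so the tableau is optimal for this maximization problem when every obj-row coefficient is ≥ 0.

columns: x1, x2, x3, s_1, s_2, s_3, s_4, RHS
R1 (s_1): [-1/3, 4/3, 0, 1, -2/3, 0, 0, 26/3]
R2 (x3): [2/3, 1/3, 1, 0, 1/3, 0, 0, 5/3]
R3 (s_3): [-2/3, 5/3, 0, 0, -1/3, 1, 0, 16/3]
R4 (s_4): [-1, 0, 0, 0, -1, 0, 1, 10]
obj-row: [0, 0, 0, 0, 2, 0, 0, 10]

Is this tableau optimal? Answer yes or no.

yes

Every obj-row coefficient is ≥ 0, so the tableau is optimal.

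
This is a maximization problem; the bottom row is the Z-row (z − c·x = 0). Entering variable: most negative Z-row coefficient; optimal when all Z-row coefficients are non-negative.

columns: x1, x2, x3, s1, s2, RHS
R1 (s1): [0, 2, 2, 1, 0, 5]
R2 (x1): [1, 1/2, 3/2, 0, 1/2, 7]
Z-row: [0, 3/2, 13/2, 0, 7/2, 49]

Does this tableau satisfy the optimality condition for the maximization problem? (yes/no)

Every Z-row coefficient is ≥ 0, so the tableau is optimal.

yes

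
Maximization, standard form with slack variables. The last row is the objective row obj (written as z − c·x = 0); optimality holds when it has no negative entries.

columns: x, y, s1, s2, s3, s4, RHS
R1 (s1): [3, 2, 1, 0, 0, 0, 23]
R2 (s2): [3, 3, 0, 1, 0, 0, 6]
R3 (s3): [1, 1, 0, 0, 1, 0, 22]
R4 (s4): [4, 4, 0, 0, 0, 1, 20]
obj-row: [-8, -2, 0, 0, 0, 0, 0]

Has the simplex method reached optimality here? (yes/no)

no

The obj-row has a negative entry -8 in column x, so it is not optimal.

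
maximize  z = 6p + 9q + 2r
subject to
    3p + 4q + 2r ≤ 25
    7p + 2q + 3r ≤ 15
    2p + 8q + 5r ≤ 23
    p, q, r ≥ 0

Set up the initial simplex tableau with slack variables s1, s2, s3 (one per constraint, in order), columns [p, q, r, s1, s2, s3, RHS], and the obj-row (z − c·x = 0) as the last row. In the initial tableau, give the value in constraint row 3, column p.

Constraint 3 has coefficient 2 on p.

2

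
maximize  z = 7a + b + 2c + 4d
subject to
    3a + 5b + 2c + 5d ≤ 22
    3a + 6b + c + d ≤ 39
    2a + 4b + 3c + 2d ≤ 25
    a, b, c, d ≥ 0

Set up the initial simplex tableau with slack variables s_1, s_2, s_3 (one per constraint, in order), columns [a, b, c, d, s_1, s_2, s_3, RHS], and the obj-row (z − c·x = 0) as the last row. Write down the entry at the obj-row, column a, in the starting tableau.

-7

The obj-row carries the negated objective coefficients: the a entry is -7.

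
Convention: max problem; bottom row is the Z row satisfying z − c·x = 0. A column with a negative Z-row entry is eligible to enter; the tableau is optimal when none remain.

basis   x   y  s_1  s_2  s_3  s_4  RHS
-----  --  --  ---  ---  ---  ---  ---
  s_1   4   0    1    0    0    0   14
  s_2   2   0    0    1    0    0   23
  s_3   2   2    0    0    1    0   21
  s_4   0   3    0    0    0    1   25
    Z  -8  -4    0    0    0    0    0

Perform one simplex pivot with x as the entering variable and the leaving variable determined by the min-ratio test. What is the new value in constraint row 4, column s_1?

0

Ratio test on column x — row 1: 14/4 = 7/2; row 2: 23/2 = 23/2; row 3: 21/2 = 21/2; row 4: entry 0 ≤ 0. Minimum is 7/2 at row 1 (s_1 leaves); pivot element 4.
Divide row 1 by 4; eliminate column x from the other rows.
Row 4 update in column s_1: 0 − 0·(1/4) = 0.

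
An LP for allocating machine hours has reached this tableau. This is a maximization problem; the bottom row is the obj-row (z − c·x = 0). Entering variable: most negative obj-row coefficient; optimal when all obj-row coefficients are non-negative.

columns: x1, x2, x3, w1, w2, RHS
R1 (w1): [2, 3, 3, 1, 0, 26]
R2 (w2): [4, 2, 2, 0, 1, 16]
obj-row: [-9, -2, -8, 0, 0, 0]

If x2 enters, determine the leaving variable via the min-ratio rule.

w2

Column x2 entries and ratios — w1: 26/3 = 26/3; w2: 16/2 = 8.
Smallest ratio is 8 in the row of w2, so w2 leaves.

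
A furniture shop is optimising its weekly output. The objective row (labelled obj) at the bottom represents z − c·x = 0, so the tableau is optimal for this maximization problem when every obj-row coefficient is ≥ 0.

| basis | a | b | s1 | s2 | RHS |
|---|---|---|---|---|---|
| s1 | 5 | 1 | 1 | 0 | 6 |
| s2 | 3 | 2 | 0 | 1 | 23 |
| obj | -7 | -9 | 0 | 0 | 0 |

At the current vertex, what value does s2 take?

23

s2 is basic (row 2); its value is the RHS of that row, 23.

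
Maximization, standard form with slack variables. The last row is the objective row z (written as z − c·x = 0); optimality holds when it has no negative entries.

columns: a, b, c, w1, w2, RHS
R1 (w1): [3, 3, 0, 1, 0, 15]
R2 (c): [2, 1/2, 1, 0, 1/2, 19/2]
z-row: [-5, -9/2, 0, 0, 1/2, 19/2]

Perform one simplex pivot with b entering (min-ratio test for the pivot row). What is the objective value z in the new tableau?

Ratio test on column b — row 1: 15/3 = 5; row 2: (19/2)/(1/2) = 19. Minimum is 5 at row 1 (w1 leaves); pivot element 3.
Pivot on row 1; the z-row RHS becomes 19/2 − (-9/2)·5 = 32.

32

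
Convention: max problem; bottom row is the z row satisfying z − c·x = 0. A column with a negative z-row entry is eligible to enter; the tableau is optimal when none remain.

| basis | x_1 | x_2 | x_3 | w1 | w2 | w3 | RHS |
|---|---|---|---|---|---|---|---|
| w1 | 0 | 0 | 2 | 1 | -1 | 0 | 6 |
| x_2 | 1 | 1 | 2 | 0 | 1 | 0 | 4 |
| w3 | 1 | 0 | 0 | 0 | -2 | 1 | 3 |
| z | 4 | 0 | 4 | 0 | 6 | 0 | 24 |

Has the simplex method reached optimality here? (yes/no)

yes

Every z-row coefficient is ≥ 0, so the tableau is optimal.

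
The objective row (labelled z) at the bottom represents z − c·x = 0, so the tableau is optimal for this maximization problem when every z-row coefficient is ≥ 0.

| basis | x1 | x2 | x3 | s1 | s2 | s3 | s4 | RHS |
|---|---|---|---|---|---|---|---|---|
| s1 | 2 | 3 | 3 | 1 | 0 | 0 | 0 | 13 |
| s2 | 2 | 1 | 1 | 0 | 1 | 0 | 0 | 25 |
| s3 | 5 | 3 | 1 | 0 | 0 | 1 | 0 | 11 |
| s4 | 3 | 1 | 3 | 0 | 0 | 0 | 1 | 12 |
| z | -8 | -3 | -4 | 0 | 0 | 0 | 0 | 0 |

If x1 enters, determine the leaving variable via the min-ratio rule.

Column x1 entries and ratios — s1: 13/2 = 13/2; s2: 25/2 = 25/2; s3: 11/5 = 11/5; s4: 12/3 = 4.
Smallest ratio is 11/5 in the row of s3, so s3 leaves.

s3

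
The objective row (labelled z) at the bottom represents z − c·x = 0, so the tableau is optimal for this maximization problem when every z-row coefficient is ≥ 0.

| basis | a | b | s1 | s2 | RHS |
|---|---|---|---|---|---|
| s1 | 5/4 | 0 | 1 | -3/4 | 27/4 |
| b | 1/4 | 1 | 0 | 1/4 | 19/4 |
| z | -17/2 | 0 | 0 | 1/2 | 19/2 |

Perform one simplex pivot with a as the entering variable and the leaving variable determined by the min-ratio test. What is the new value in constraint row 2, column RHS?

Ratio test on column a — row 1: (27/4)/(5/4) = 27/5; row 2: (19/4)/(1/4) = 19. Minimum is 27/5 at row 1 (s1 leaves); pivot element 5/4.
Divide row 1 by 5/4; eliminate column a from the other rows.
Row 2 update in column RHS: 19/4 − (1/4)·(27/5) = 17/5.

17/5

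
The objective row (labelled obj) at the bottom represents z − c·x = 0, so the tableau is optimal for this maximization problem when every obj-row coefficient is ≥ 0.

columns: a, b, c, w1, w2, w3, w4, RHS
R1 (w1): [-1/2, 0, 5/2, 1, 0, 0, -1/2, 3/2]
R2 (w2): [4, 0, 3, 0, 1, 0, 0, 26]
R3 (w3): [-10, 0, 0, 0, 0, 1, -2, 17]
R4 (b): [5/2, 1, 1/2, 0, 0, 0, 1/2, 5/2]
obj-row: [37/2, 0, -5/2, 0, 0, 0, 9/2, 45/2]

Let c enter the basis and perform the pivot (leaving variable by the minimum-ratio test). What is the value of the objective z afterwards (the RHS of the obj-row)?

24

Ratio test on column c — row 1: (3/2)/(5/2) = 3/5; row 2: 26/3 = 26/3; row 3: entry 0 ≤ 0; row 4: (5/2)/(1/2) = 5. Minimum is 3/5 at row 1 (w1 leaves); pivot element 5/2.
Pivot on row 1; the obj-row RHS becomes 45/2 − (-5/2)·(3/5) = 24.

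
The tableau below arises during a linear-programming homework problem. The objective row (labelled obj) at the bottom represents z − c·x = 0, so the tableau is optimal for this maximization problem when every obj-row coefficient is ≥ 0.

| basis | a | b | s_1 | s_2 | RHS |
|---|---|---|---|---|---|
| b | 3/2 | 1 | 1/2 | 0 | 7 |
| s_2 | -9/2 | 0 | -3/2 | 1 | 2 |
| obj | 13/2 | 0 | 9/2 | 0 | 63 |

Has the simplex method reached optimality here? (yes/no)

yes

Every obj-row coefficient is ≥ 0, so the tableau is optimal.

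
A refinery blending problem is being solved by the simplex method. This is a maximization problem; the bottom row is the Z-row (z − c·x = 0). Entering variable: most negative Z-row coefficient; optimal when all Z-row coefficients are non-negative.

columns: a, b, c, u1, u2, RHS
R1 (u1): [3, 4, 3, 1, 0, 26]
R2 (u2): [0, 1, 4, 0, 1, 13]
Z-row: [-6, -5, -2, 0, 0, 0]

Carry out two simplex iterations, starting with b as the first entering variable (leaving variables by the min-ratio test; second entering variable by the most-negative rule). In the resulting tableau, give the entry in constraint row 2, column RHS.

Ratio test on column b — row 1: 26/4 = 13/2; row 2: 13/1 = 13. Minimum is 13/2 at row 1 (u1 leaves); pivot element 4.
Divide row 1 by 4; eliminate column b from the other rows.
Second iteration: most negative Z-row entry is -9/4 in column a, so a enters.
Ratio test on column a — row 1: (13/2)/(3/4) = 26/3; row 2: entry -3/4 ≤ 0. Minimum is 26/3 at row 1 (b leaves); pivot element 3/4.
Divide row 1 by 3/4; eliminate column a from the other rows.
After both pivots, the entry at constraint row 2, column RHS is 13.

13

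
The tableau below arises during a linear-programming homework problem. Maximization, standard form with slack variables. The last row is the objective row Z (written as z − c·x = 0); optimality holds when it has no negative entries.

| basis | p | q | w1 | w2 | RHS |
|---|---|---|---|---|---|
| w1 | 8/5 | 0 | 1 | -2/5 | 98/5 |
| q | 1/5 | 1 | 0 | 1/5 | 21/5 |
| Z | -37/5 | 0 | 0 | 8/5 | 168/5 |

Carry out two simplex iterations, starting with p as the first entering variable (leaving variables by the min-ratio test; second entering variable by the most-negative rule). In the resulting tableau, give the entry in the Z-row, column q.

1

Ratio test on column p — row 1: (98/5)/(8/5) = 49/4; row 2: (21/5)/(1/5) = 21. Minimum is 49/4 at row 1 (w1 leaves); pivot element 8/5.
Divide row 1 by 8/5; eliminate column p from the other rows.
Second iteration: most negative Z-row entry is -1/4 in column w2, so w2 enters.
Ratio test on column w2 — row 1: entry -1/4 ≤ 0; row 2: (7/4)/(1/4) = 7. Minimum is 7 at row 2 (q leaves); pivot element 1/4.
Divide row 2 by 1/4; eliminate column w2 from the other rows.
After both pivots, the entry at the Z-row, column q is 1.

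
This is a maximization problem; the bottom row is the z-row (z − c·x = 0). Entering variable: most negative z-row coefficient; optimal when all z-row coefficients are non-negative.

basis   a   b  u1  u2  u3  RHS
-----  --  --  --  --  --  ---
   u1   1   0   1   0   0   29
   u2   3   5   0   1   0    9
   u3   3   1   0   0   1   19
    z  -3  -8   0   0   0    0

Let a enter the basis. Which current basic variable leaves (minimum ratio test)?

Column a entries and ratios — u1: 29/1 = 29; u2: 9/3 = 3; u3: 19/3 = 19/3.
Smallest ratio is 3 in the row of u2, so u2 leaves.

u2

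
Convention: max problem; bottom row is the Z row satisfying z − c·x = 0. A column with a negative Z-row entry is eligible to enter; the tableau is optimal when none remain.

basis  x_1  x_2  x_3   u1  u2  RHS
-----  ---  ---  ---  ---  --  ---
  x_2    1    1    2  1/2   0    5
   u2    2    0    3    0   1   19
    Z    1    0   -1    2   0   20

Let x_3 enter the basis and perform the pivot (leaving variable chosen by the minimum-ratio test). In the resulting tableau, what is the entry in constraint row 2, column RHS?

Ratio test on column x_3 — row 1: 5/2 = 5/2; row 2: 19/3 = 19/3. Minimum is 5/2 at row 1 (x_2 leaves); pivot element 2.
Divide row 1 by 2; eliminate column x_3 from the other rows.
Row 2 update in column RHS: 19 − 3·(5/2) = 23/2.

23/2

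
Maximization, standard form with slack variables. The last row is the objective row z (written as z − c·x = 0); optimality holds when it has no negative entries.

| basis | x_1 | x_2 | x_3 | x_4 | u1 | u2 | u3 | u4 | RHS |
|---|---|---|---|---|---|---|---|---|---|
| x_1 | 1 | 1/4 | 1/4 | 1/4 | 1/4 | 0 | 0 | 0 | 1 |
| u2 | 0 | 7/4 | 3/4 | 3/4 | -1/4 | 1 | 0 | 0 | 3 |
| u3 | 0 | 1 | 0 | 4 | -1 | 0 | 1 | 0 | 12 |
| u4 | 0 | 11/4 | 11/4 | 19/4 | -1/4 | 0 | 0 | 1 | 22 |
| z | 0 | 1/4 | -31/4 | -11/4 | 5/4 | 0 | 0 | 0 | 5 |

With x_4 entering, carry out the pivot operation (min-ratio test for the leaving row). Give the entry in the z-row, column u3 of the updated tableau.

11/16

Ratio test on column x_4 — row 1: 1/(1/4) = 4; row 2: 3/(3/4) = 4; row 3: 12/4 = 3; row 4: 22/(19/4) = 88/19. Minimum is 3 at row 3 (u3 leaves); pivot element 4.
Divide row 3 by 4; eliminate column x_4 from the other rows.
z-row update in column u3: 0 − (-11/4)·(1/4) = 11/16.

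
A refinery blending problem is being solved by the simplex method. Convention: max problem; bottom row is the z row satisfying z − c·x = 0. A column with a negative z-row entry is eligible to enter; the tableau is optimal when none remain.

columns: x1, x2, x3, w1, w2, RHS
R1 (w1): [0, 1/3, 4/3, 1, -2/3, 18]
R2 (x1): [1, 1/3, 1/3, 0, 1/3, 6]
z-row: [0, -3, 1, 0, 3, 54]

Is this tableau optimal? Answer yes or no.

no

The z-row has a negative entry -3 in column x2, so it is not optimal.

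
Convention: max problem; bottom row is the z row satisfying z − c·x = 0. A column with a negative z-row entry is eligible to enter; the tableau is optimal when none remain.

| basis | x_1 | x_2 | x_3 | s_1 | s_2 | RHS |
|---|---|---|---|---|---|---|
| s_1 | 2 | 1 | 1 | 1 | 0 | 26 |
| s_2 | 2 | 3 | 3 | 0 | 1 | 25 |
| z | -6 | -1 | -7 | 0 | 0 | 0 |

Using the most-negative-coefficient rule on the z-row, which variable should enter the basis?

x_3

Negative z-row entries: x_1: -6, x_2: -1, x_3: -7.
The most negative is -7 in column x_3, so x_3 enters.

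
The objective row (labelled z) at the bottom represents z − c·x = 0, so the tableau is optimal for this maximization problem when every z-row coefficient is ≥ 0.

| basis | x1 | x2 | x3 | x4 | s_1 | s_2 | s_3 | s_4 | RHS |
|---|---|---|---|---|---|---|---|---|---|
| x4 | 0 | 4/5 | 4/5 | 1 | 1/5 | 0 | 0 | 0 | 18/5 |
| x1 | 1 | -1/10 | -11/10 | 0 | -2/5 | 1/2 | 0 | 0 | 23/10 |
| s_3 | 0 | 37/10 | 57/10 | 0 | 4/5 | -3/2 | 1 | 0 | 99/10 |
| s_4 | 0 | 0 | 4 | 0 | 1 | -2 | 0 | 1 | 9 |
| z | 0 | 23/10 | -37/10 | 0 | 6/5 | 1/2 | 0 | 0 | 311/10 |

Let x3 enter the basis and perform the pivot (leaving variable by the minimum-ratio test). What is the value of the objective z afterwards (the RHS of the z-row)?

Ratio test on column x3 — row 1: (18/5)/(4/5) = 9/2; row 2: entry -11/10 ≤ 0; row 3: (99/10)/(57/10) = 33/19; row 4: 9/4 = 9/4. Minimum is 33/19 at row 3 (s_3 leaves); pivot element 57/10.
Pivot on row 3; the z-row RHS becomes 311/10 − (-37/10)·(33/19) = 713/19.

713/19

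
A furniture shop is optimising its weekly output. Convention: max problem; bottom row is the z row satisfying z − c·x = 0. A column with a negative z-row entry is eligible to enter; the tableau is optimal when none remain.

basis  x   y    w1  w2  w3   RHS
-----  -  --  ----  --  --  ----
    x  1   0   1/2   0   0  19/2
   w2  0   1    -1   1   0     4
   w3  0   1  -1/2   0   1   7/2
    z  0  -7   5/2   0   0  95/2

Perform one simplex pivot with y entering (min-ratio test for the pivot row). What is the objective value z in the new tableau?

Ratio test on column y — row 1: entry 0 ≤ 0; row 2: 4/1 = 4; row 3: (7/2)/1 = 7/2. Minimum is 7/2 at row 3 (w3 leaves); pivot element 1.
Pivot on row 3; the z-row RHS becomes 95/2 − (-7)·(7/2) = 72.

72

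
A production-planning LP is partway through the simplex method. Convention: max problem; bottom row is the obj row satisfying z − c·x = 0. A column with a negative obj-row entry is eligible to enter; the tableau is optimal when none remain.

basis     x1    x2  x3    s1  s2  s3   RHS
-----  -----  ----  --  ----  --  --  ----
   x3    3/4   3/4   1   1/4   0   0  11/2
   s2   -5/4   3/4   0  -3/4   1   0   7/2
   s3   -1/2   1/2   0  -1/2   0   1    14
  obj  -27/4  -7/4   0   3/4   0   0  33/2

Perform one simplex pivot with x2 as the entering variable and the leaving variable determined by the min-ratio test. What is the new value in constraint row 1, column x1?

Ratio test on column x2 — row 1: (11/2)/(3/4) = 22/3; row 2: (7/2)/(3/4) = 14/3; row 3: 14/(1/2) = 28. Minimum is 14/3 at row 2 (s2 leaves); pivot element 3/4.
Divide row 2 by 3/4; eliminate column x2 from the other rows.
Row 1 update in column x1: 3/4 − (3/4)·(-5/3) = 2.

2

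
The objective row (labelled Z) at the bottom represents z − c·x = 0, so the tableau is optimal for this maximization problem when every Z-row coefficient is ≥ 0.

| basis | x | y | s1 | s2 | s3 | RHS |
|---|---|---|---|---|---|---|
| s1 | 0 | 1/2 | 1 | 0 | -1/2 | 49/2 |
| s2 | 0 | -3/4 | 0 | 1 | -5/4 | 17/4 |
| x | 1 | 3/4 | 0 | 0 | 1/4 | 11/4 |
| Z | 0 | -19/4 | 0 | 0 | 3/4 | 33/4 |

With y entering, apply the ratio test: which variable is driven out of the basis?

x

Column y entries and ratios — s1: (49/2)/(1/2) = 49; s2: -3/4 ≤ 0, skip; x: (11/4)/(3/4) = 11/3.
Smallest ratio is 11/3 in the row of x, so x leaves.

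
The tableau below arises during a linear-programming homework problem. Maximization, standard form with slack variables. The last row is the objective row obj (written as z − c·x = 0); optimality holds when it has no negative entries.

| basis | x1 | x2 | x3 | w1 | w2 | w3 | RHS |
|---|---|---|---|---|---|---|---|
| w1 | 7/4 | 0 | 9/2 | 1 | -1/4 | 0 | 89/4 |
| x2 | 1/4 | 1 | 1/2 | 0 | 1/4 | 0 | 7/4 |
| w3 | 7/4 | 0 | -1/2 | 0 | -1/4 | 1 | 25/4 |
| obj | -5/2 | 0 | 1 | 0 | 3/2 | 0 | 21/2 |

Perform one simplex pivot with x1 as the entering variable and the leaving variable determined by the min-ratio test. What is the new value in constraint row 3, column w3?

4/7

Ratio test on column x1 — row 1: (89/4)/(7/4) = 89/7; row 2: (7/4)/(1/4) = 7; row 3: (25/4)/(7/4) = 25/7. Minimum is 25/7 at row 3 (w3 leaves); pivot element 7/4.
Divide row 3 by 7/4; eliminate column x1 from the other rows.
In the new row 3, the w3 entry is the old entry divided by the pivot: 1/(7/4) = 4/7.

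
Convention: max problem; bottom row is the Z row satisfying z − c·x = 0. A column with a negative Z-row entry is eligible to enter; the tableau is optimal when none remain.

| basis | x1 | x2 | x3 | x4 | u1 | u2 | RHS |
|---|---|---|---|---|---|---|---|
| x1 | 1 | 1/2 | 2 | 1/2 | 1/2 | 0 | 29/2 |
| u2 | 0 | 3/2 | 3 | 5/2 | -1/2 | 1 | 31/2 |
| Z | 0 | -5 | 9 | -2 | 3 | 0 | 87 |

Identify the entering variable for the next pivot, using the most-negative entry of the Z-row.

Negative Z-row entries: x2: -5, x4: -2.
The most negative is -5 in column x2, so x2 enters.

x2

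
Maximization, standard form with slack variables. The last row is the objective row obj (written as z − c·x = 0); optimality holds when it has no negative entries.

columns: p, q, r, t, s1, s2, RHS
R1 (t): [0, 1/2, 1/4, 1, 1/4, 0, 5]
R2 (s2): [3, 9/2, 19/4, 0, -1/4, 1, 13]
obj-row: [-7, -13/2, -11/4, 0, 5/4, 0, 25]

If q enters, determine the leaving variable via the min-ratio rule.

Column q entries and ratios — t: 5/(1/2) = 10; s2: 13/(9/2) = 26/9.
Smallest ratio is 26/9 in the row of s2, so s2 leaves.

s2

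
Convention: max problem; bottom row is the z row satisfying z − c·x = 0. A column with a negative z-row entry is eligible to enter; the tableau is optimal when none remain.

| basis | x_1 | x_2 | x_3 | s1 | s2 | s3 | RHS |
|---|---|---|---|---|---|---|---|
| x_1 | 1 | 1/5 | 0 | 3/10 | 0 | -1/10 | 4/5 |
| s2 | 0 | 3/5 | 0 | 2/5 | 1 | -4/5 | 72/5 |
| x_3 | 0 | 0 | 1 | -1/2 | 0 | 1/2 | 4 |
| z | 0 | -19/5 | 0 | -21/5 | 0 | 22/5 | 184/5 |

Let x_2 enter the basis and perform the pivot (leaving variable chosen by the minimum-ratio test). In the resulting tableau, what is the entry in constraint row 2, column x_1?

-3

Ratio test on column x_2 — row 1: (4/5)/(1/5) = 4; row 2: (72/5)/(3/5) = 24; row 3: entry 0 ≤ 0. Minimum is 4 at row 1 (x_1 leaves); pivot element 1/5.
Divide row 1 by 1/5; eliminate column x_2 from the other rows.
Row 2 update in column x_1: 0 − (3/5)·5 = -3.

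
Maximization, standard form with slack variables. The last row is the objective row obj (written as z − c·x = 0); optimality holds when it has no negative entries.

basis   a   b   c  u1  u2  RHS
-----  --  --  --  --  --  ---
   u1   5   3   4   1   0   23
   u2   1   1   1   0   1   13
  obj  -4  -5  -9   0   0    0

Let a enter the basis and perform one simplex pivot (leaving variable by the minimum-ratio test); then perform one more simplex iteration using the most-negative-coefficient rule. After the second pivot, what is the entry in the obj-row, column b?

7/4

Ratio test on column a — row 1: 23/5 = 23/5; row 2: 13/1 = 13. Minimum is 23/5 at row 1 (u1 leaves); pivot element 5.
Divide row 1 by 5; eliminate column a from the other rows.
Second iteration: most negative obj-row entry is -29/5 in column c, so c enters.
Ratio test on column c — row 1: (23/5)/(4/5) = 23/4; row 2: (42/5)/(1/5) = 42. Minimum is 23/4 at row 1 (a leaves); pivot element 4/5.
Divide row 1 by 4/5; eliminate column c from the other rows.
After both pivots, the entry at the obj-row, column b is 7/4.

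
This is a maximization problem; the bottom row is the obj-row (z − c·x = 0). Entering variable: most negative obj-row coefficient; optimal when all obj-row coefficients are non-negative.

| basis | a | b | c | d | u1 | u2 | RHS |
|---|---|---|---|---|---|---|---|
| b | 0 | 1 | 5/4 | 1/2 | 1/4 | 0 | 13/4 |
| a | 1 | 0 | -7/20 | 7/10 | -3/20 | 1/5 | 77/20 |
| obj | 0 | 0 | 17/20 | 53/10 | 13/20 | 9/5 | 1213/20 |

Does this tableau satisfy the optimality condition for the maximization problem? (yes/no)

Every obj-row coefficient is ≥ 0, so the tableau is optimal.

yes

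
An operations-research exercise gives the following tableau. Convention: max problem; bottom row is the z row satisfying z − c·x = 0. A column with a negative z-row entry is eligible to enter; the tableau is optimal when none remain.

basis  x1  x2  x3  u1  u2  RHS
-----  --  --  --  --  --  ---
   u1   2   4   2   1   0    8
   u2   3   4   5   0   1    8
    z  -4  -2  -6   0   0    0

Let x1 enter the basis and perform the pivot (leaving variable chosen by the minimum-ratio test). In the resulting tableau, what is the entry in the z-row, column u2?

4/3

Ratio test on column x1 — row 1: 8/2 = 4; row 2: 8/3 = 8/3. Minimum is 8/3 at row 2 (u2 leaves); pivot element 3.
Divide row 2 by 3; eliminate column x1 from the other rows.
z-row update in column u2: 0 − (-4)·(1/3) = 4/3.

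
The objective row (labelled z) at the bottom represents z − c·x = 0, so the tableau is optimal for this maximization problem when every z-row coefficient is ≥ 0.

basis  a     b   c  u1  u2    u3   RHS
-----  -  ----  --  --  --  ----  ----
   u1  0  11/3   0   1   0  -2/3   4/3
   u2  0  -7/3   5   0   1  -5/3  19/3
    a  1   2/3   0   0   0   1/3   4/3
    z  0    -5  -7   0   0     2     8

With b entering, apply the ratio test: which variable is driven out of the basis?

u1

Column b entries and ratios — u1: (4/3)/(11/3) = 4/11; u2: -7/3 ≤ 0, skip; a: (4/3)/(2/3) = 2.
Smallest ratio is 4/11 in the row of u1, so u1 leaves.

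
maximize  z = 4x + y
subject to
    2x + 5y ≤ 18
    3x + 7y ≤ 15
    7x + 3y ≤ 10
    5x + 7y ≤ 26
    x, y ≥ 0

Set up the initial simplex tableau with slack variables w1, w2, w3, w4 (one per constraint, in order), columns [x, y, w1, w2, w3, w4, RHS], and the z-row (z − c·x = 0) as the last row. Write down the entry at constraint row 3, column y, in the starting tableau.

Constraint 3 has coefficient 3 on y.

3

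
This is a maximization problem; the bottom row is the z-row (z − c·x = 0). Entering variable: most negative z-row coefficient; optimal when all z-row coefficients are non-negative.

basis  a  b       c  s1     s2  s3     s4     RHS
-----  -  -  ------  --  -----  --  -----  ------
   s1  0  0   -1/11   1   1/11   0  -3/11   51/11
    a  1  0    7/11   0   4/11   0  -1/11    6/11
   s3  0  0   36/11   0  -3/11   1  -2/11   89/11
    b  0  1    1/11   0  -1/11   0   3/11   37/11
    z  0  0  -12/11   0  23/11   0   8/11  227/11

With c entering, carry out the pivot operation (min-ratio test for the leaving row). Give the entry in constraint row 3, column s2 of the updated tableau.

Ratio test on column c — row 1: entry -1/11 ≤ 0; row 2: (6/11)/(7/11) = 6/7; row 3: (89/11)/(36/11) = 89/36; row 4: (37/11)/(1/11) = 37. Minimum is 6/7 at row 2 (a leaves); pivot element 7/11.
Divide row 2 by 7/11; eliminate column c from the other rows.
Row 3 update in column s2: -3/11 − (36/11)·(4/7) = -15/7.

-15/7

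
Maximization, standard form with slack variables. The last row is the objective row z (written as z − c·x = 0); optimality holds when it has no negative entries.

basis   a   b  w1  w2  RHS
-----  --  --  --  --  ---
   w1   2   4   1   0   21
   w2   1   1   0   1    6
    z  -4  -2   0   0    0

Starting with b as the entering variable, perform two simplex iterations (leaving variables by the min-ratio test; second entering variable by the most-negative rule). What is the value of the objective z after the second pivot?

15

Ratio test on column b — row 1: 21/4 = 21/4; row 2: 6/1 = 6. Minimum is 21/4 at row 1 (w1 leaves); pivot element 4.
Pivot on row 1; the z-row RHS becomes 0 − (-2)·(21/4) = 21/2.
Next entering variable (most negative z-row entry -3): a.
Ratio test on column a — row 1: (21/4)/(1/2) = 21/2; row 2: (3/4)/(1/2) = 3/2. Minimum is 3/2 at row 2 (w2 leaves); pivot element 1/2.
After the second pivot the z-row RHS is 21/2 − (-3)·(3/2) = 15.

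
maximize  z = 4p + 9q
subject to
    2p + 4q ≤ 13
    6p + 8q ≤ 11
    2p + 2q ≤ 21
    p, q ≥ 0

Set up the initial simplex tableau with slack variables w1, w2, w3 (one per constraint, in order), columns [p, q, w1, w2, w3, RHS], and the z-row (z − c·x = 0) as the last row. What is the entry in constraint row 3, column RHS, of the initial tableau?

The RHS of constraint 3 is b_3 = 21.

21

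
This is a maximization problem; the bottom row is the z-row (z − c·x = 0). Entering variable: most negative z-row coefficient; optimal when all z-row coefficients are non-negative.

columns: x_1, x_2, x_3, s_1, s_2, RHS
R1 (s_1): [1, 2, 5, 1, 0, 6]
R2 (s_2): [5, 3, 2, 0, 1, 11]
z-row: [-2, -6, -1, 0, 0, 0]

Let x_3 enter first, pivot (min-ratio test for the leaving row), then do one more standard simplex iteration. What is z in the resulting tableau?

18

Ratio test on column x_3 — row 1: 6/5 = 6/5; row 2: 11/2 = 11/2. Minimum is 6/5 at row 1 (s_1 leaves); pivot element 5.
Pivot on row 1; the z-row RHS becomes 0 − (-1)·(6/5) = 6/5.
Next entering variable (most negative z-row entry -28/5): x_2.
Ratio test on column x_2 — row 1: (6/5)/(2/5) = 3; row 2: (43/5)/(11/5) = 43/11. Minimum is 3 at row 1 (x_3 leaves); pivot element 2/5.
After the second pivot the z-row RHS is 6/5 − (-28/5)·3 = 18.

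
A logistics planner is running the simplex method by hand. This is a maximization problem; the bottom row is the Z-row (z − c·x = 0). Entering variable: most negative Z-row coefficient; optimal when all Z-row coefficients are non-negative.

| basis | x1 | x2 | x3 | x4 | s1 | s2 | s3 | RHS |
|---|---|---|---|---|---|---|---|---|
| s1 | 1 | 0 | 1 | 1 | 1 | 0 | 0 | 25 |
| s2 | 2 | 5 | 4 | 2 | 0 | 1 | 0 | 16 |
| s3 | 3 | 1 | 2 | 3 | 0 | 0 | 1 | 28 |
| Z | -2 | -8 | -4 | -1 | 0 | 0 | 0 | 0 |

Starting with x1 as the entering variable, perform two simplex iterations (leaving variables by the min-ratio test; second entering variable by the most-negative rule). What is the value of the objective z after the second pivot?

Ratio test on column x1 — row 1: 25/1 = 25; row 2: 16/2 = 8; row 3: 28/3 = 28/3. Minimum is 8 at row 2 (s2 leaves); pivot element 2.
Pivot on row 2; the Z-row RHS becomes 0 − (-2)·8 = 16.
Next entering variable (most negative Z-row entry -3): x2.
Ratio test on column x2 — row 1: entry -5/2 ≤ 0; row 2: 8/(5/2) = 16/5; row 3: entry -13/2 ≤ 0. Minimum is 16/5 at row 2 (x1 leaves); pivot element 5/2.
After the second pivot the Z-row RHS is 16 − (-3)·(16/5) = 128/5.

128/5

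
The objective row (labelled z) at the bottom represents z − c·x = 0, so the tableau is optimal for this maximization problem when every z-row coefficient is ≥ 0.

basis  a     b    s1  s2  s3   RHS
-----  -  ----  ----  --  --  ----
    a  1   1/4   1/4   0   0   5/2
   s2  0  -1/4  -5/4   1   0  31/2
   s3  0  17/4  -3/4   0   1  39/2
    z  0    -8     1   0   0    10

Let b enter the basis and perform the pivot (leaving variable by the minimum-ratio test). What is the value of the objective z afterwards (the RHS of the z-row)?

794/17

Ratio test on column b — row 1: (5/2)/(1/4) = 10; row 2: entry -1/4 ≤ 0; row 3: (39/2)/(17/4) = 78/17. Minimum is 78/17 at row 3 (s3 leaves); pivot element 17/4.
Pivot on row 3; the z-row RHS becomes 10 − (-8)·(78/17) = 794/17.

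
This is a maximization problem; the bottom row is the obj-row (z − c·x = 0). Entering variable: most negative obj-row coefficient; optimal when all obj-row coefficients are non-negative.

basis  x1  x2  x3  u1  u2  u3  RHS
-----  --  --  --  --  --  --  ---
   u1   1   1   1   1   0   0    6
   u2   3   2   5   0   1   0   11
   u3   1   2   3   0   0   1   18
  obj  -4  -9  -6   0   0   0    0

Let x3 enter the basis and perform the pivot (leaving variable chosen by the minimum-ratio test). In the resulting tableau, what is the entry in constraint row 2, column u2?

Ratio test on column x3 — row 1: 6/1 = 6; row 2: 11/5 = 11/5; row 3: 18/3 = 6. Minimum is 11/5 at row 2 (u2 leaves); pivot element 5.
Divide row 2 by 5; eliminate column x3 from the other rows.
In the new row 2, the u2 entry is the old entry divided by the pivot: 1/5 = 1/5.

1/5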